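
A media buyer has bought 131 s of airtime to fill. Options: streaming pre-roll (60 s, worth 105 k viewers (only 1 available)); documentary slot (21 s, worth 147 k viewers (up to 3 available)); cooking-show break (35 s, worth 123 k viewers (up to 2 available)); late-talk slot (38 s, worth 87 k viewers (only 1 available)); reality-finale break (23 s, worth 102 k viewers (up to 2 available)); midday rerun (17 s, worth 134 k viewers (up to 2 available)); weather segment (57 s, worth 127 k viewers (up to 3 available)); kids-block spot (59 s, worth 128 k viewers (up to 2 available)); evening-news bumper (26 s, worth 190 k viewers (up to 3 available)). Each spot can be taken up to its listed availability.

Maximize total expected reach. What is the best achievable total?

Greedy by ratio would take 2×midday rerun + 3×evening-news bumper: 112 s used, total 838.
The 26 s tied up in evening-news bumper is better spent on 2×documentary slot — total rises to 942 (128 s).
The spare 3 s is too small for any remaining spot, and no exchange beats 942.

942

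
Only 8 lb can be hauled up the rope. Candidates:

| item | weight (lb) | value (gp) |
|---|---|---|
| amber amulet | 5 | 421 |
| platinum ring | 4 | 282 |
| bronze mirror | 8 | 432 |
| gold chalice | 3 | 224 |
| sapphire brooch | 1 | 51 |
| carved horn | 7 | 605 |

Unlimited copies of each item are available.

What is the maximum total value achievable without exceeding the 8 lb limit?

The ratio ordering already packs tightly: sapphire brooch + carved horn, 8 lb, 656.
Every other selection either busts 8 lb or fails to beat 656.

656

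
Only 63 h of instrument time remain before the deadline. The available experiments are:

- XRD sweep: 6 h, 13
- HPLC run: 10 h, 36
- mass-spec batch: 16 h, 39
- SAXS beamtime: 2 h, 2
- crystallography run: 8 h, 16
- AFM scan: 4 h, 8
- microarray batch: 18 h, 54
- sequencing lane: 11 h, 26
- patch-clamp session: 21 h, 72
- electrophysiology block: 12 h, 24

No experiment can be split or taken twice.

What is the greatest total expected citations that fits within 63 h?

191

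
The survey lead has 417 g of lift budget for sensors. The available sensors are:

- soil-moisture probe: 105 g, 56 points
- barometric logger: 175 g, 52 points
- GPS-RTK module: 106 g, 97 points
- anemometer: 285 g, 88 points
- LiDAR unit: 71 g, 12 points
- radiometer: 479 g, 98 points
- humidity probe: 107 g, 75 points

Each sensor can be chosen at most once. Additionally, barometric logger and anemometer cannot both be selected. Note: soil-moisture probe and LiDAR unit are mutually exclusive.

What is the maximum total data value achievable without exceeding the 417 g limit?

228

By data value per g: GPS-RTK module 0.92, humidity probe 0.70, soil-moisture probe 0.53, anemometer 0.31 lead.
Soil-moisture probe + GPS-RTK module + humidity probe uses 318 of the 417 g and totals 228.
Next best is barometric logger + GPS-RTK module + humidity probe at 224 (388 g) — short by 4.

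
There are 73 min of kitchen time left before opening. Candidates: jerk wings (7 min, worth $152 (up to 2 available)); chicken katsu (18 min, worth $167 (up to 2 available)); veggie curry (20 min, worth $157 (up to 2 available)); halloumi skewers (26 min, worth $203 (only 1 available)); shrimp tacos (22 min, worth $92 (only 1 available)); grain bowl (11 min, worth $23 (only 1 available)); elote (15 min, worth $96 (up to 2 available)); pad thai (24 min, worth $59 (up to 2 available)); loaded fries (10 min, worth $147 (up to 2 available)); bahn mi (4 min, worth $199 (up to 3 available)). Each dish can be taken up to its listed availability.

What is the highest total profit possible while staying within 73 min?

The ratio heuristic lands on 2×jerk wings + chicken katsu + 2×loaded fries + 3×bahn mi (1362) but leaves 9 min idle.
The 18 min tied up in chicken katsu is better spent on halloumi skewers — total rises to 1398 (72 min).
Every other selection either busts 73 min or exceeds an availability limit or fails to beat 1398.

1398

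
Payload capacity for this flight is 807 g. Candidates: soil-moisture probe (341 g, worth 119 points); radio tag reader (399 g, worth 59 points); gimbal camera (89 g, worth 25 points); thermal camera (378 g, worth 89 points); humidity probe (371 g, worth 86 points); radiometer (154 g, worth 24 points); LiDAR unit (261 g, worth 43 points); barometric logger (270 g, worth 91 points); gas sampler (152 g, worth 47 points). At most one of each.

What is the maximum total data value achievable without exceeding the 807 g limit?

By data value per g: soil-moisture probe 0.35, barometric logger 0.34, gas sampler 0.31, gimbal camera 0.28 lead.
Best packing: soil-moisture probe + barometric logger + gas sampler — 763 g, 257 total.
That's the maximum — no swap from here does better than 257.

257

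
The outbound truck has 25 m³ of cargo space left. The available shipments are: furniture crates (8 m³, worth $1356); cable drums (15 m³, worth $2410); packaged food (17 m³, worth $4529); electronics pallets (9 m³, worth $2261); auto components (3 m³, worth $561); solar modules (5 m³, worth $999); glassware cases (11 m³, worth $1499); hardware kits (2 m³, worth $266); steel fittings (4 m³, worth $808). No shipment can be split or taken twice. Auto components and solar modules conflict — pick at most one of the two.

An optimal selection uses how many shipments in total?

3

Optimal total is 5898.
One optimal bundle: packaged food + auto components + steel fittings (24 m³).
Any selection reaching 5898 contains exactly 3 shipments.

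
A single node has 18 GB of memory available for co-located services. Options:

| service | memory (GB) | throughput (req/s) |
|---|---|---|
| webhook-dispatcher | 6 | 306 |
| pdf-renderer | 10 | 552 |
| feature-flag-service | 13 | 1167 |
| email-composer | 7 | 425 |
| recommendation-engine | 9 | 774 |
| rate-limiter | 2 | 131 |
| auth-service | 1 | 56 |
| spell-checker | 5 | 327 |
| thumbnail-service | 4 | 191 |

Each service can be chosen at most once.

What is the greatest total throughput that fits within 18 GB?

1494

Taking the top-ratio services first gives feature-flag-service + rate-limiter + auth-service for 1354 (16 GB).
Replace rate-limiter and auth-service with spell-checker: the trade gains 140 net, giving 1494 at 18 GB.
Nothing else within 18 GB beats 1494.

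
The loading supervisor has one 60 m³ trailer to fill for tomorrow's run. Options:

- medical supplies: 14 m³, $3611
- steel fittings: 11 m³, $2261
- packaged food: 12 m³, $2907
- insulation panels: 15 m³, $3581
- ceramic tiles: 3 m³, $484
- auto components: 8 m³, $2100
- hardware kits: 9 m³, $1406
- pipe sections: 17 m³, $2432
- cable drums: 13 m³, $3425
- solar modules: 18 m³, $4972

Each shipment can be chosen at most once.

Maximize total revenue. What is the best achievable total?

15589

By revenue per m³: solar modules 276.22, cable drums 263.46, auto components 262.50 lead.
A density-first pass picks medical supplies + ceramic tiles + auto components + cable drums + solar modules — 14592 at 56 m³.
Dropping ceramic tiles and auto components frees 11 m³; slotting in insulation panels (15 m³) lifts the total to 15589 at 60 m³.
An exhaustive check of the 1024 subsets confirms 15589.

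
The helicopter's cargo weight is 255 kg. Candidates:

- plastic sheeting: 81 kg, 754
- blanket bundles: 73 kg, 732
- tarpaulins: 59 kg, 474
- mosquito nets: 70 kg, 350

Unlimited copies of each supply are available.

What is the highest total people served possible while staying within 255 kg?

Ranking by ratio (people served/kg): blanket bundles 10.03, plastic sheeting 9.31, tarpaulins 8.03.
A density-first pass picks 3×blanket bundles — 2196 at 219 kg.
The 219 kg tied up in 3×blanket bundles is better spent on 3×plastic sheeting — total rises to 2262 (243 kg).
The spare 12 kg is too small for any remaining supply, and no exchange beats 2262.

2262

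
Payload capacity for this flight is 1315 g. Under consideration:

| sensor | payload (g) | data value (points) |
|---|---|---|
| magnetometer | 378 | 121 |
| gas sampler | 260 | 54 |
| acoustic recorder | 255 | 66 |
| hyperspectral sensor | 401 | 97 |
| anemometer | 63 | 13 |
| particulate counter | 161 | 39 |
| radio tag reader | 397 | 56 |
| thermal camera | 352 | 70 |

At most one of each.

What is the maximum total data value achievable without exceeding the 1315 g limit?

338

Greedy by ratio would take magnetometer + acoustic recorder + hyperspectral sensor + anemometer + particulate counter: 1258 g used, total 336.
The 224 g tied up in anemometer and particulate counter is better spent on gas sampler — total rises to 338 (1294 g).
Next best is magnetometer + acoustic recorder + hyperspectral sensor + anemometer + particulate counter at 336 (1258 g) — short by 2.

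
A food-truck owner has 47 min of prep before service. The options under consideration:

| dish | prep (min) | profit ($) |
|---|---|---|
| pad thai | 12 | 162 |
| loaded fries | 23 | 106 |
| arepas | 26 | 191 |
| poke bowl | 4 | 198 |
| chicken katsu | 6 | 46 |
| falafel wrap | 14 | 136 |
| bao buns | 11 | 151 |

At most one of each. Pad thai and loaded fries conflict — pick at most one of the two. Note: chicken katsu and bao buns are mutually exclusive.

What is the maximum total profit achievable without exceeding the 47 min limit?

647

Pad thai + poke bowl + falafel wrap + bao buns uses 41 of the 47 min and totals 647.
Next best is pad thai + arepas + poke bowl at 551 (42 min) — short by 96.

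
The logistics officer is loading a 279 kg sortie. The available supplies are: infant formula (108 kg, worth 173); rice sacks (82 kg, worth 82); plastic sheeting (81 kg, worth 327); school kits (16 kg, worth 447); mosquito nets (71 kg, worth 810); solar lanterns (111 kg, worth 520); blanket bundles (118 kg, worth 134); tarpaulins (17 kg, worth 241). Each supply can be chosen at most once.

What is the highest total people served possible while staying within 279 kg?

Greedy by ratio would take school kits + mosquito nets + solar lanterns + tarpaulins: 215 kg used, total 2018.
Dropping tarpaulins frees 17 kg; slotting in plastic sheeting (81 kg) lifts the total to 2104 at 279 kg.

2104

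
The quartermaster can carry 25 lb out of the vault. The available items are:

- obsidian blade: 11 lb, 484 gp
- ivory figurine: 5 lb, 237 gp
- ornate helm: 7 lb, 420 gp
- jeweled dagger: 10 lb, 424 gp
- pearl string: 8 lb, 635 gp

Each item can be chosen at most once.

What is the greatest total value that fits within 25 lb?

1479

Ranking by ratio (value/lb): pearl string 79.38, ornate helm 60.00, ivory figurine 47.40.
Filling by ratio: ivory figurine + ornate helm + pearl string for 1292, with 5 lb left unused.
Dropping ivory figurine frees 5 lb; slotting in jeweled dagger (10 lb) lifts the total to 1479 at 25 lb.
Nothing else within 25 lb beats 1479.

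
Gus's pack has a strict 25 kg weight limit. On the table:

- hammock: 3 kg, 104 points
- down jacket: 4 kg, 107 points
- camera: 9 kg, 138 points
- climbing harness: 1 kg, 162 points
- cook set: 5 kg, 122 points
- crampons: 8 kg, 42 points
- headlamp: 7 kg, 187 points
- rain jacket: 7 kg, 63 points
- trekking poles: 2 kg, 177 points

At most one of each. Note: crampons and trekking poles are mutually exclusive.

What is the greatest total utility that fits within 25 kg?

859

Taking hammock + down jacket + climbing harness + cook set + headlamp + trekking poles: 22 kg used, 859 in utility.
Runner-up hammock + climbing harness + cook set + headlamp + rain jacket + trekking poles tops out at 815.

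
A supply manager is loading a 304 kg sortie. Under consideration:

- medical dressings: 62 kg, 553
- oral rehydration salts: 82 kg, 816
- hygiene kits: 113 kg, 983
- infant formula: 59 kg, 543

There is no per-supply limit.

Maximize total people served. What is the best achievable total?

The ratio heuristic lands on 3×oral rehydration salts (2448) but leaves 58 kg idle.
The 246 kg tied up in 3×oral rehydration salts is better spent on 3×medical dressings + 2×infant formula — total rises to 2745 (304 kg).

2745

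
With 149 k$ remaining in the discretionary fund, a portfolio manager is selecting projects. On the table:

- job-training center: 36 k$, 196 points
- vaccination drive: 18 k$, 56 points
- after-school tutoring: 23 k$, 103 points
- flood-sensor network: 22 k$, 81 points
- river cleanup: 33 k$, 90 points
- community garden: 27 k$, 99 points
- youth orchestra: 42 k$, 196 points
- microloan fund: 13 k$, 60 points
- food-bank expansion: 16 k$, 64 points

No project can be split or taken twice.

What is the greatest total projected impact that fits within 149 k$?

675

Best packing: job-training center + vaccination drive + after-school tutoring + youth orchestra + microloan fund + food-bank expansion — 148 k$, 675 total.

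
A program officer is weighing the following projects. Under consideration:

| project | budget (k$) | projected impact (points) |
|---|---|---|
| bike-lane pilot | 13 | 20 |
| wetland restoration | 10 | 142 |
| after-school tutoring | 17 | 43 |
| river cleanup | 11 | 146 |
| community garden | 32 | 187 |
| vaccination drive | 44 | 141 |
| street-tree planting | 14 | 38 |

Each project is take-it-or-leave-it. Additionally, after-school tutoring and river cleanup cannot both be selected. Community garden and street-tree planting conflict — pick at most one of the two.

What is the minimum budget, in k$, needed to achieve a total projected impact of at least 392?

53

Need the lightest bundle worth ≥ 392.
wetland restoration + river cleanup + community garden reaches 475 using 53 k$.
Below 53 k$ the best achievable stays under 392.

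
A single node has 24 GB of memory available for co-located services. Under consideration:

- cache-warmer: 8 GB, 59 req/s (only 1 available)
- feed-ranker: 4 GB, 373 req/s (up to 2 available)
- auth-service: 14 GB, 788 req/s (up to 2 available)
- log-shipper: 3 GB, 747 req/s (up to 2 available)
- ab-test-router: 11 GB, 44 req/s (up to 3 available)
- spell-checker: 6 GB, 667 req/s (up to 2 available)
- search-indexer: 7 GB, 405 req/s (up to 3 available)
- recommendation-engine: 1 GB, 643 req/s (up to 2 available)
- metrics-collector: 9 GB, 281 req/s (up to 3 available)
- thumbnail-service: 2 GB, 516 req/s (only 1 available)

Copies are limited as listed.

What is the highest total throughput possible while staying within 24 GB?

4709

A density-first pass picks 2×log-shipper + 2×spell-checker + 2×recommendation-engine + thumbnail-service — 4630 at 22 GB.
Replace spell-checker with 2×feed-ranker: the trade gains 79 net, giving 4709 at 24 GB.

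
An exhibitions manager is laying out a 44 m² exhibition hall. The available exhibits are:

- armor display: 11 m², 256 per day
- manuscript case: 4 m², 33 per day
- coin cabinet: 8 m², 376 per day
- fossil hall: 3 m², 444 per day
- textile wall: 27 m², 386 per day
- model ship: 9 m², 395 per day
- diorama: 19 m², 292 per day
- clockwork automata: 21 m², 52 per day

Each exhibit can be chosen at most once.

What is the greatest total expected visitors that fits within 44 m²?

1540

Ranking by ratio (expected visitors/m²): fossil hall 148.00, coin cabinet 47.00, model ship 43.89.
The ratio heuristic lands on armor display + manuscript case + coin cabinet + fossil hall + model ship (1504) but leaves 9 m² idle.
Dropping armor display frees 11 m²; slotting in diorama (19 m²) lifts the total to 1540 at 43 m².
The closest alternative, coin cabinet + fossil hall + model ship + diorama, reaches only 1507.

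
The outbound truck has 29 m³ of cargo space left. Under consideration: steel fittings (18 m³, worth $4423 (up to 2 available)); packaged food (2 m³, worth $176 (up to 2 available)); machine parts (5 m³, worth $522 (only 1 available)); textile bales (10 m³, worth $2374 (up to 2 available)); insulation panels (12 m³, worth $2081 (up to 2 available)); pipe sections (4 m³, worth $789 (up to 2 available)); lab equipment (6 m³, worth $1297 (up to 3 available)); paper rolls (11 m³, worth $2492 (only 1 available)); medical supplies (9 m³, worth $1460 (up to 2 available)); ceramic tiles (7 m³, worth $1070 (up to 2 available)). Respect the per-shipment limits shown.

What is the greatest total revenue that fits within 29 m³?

6915

A density-first pass picks steel fittings + textile bales — 6797 at 28 m³.
Replace textile bales with paper rolls: the trade gains 118 net, giving 6915 at 29 m³.
That's the maximum — no swap from here does better than 6915.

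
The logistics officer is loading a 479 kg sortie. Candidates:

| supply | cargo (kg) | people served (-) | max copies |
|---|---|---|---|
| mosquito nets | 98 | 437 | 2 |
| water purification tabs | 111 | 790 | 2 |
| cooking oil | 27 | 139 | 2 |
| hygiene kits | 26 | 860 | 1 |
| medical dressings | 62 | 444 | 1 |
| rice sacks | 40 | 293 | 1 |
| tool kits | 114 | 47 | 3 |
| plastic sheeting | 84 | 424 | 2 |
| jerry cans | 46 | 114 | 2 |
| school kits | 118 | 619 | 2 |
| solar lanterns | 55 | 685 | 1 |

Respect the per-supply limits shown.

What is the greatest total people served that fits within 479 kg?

4140

Ranking by ratio (people served/kg): hygiene kits 33.08, solar lanterns 12.45, rice sacks 7.33, medical dressings 7.16.
Best packing: 2×water purification tabs + 2×cooking oil + hygiene kits + medical dressings + rice sacks + solar lanterns — 459 kg, 4140 total.
Every other selection either busts 479 kg or exceeds an availability limit or fails to beat 4140.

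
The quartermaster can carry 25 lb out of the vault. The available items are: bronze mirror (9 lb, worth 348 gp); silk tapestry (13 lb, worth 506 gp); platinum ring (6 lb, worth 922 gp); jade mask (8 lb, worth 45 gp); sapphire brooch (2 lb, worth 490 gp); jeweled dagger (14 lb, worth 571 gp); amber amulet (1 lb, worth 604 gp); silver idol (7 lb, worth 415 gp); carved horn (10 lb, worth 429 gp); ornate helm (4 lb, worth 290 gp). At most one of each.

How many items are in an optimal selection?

5

Best achievable value is 2779.
bronze mirror + platinum ring + sapphire brooch + amber amulet + silver idol hits 2779 at 25 lb.
Every optimal selection uses 5 items.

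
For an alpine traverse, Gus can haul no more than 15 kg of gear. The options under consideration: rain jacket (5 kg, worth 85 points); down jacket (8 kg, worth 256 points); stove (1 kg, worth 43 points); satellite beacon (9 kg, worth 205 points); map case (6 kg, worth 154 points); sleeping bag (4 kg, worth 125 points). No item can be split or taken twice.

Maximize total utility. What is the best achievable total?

453

Filling by ratio: down jacket + stove + sleeping bag for 424, with 2 kg left unused.
Dropping sleeping bag frees 4 kg; slotting in map case (6 kg) lifts the total to 453 at 15 kg.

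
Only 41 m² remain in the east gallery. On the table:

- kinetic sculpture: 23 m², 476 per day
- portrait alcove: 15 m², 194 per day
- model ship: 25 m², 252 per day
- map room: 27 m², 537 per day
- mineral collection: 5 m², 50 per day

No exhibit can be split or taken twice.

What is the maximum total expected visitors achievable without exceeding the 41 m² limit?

670

Ranking by ratio (expected visitors/m²): kinetic sculpture 20.70, map room 19.89, portrait alcove 12.93.
Best packing: kinetic sculpture + portrait alcove — 38 m², 670 total.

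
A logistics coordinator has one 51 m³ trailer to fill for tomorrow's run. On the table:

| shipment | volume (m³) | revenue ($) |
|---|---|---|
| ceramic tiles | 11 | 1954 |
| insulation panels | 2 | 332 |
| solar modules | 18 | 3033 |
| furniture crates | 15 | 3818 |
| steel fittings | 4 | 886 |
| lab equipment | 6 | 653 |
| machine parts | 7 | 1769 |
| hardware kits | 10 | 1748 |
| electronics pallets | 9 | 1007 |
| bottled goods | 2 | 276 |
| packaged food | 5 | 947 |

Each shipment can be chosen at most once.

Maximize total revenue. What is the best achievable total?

Density check — furniture crates 254.53, machine parts 252.71, steel fittings 221.50 are the best per m³.
Filling by ratio: ceramic tiles + insulation panels + furniture crates + steel fittings + machine parts + bottled goods + packaged food for 9982, with 5 m³ left unused.
Replace ceramic tiles and bottled goods with solar modules: the trade gains 803 net, giving 10785 at 51 m³.
Next best is ceramic tiles + insulation panels + furniture crates + steel fittings + machine parts + hardware kits + bottled goods at 10783 (51 m³) — short by 2.

10785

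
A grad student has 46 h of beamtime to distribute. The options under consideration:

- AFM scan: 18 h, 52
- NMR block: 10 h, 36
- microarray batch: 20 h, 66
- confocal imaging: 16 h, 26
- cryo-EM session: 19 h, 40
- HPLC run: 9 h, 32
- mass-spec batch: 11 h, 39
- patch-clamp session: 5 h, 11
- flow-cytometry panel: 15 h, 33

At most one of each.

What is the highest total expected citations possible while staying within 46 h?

152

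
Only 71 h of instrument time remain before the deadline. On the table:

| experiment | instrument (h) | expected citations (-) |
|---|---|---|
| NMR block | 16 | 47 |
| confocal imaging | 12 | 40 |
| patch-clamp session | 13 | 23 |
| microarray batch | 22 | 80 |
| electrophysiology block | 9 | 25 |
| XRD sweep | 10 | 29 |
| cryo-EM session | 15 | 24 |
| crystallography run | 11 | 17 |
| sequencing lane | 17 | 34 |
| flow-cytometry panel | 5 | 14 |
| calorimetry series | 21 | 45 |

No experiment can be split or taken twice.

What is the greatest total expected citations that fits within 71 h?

Density check — microarray batch 3.64, confocal imaging 3.33, NMR block 2.94, XRD sweep 2.90 are the best per h.
A density-first pass picks NMR block + confocal imaging + microarray batch + XRD sweep + flow-cytometry panel — 210 at 65 h.
The 5 h tied up in flow-cytometry panel is better spent on electrophysiology block — total rises to 221 (69 h).
That's the maximum — no swap from here does better than 221.

221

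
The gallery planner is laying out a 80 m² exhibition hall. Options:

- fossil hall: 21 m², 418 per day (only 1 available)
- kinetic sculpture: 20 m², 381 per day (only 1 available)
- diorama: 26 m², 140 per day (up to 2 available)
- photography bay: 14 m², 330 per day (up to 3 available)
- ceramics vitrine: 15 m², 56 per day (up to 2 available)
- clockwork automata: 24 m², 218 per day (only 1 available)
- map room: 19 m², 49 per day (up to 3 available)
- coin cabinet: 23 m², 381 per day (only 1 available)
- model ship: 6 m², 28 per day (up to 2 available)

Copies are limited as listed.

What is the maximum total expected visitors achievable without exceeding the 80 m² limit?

1510

A density-first pass picks fossil hall + 3×photography bay + 2×model ship — 1464 at 75 m².
Replace 2×photography bay and 2×model ship with kinetic sculpture + coin cabinet: the trade gains 46 net, giving 1510 at 78 m².
Nothing else within 80 m² beats 1510.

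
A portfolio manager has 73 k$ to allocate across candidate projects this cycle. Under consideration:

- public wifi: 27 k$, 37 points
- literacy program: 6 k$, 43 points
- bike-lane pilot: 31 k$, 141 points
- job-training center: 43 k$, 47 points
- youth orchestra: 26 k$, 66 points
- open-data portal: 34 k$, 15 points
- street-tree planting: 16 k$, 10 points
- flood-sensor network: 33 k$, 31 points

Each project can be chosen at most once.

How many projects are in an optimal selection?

Optimal total is 250.
One optimal bundle: literacy program + bike-lane pilot + youth orchestra (63 k$).
All optima have 3 projects.

3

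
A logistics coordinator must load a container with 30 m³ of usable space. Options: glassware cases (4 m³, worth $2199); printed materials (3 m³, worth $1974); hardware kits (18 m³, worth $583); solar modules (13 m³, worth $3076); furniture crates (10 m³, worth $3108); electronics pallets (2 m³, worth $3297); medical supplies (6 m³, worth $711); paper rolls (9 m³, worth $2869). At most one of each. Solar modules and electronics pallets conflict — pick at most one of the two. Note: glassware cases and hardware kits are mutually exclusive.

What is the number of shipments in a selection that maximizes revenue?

5

Optimal total is 13447.
One optimal bundle: glassware cases + printed materials + furniture crates + electronics pallets + paper rolls (28 m³).
Every optimal selection uses 5 shipments.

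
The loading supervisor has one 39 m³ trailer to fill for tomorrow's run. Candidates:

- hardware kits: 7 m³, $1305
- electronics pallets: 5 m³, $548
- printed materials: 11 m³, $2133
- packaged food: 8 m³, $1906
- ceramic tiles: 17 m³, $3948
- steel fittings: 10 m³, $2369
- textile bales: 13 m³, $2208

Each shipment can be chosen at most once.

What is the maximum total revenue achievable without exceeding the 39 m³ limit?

8450

Taking the top-ratio shipments first gives packaged food + ceramic tiles + steel fittings for 8223 (35 m³).
Replace packaged food with printed materials: the trade gains 227 net, giving 8450 at 38 m³.
An exhaustive check of the 128 subsets confirms 8450.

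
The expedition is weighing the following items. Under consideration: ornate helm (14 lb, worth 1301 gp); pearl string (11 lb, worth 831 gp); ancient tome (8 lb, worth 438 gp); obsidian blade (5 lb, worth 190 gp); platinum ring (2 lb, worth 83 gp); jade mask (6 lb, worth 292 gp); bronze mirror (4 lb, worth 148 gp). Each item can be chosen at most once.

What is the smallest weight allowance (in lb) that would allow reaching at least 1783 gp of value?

24

Minimise lb subject to total value ≥ 1783.
ornate helm + ancient tome + platinum ring: 1822 value at 24 lb.
Any bundle with less than 24 lb falls short of 1783.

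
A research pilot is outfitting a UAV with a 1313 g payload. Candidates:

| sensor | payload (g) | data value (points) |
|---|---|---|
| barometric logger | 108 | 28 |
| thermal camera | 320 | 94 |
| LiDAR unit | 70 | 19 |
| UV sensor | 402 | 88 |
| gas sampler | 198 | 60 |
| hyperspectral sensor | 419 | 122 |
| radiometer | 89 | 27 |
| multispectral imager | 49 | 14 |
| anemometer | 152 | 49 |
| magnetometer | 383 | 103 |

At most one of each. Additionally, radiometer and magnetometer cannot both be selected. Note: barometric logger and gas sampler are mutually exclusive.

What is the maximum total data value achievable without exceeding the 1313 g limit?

385

The ratio ordering already packs tightly: thermal camera + LiDAR unit + gas sampler + hyperspectral sensor + radiometer + multispectral imager + anemometer, 1297 g, 385.
Nothing else feasible within 1313 g beats 385.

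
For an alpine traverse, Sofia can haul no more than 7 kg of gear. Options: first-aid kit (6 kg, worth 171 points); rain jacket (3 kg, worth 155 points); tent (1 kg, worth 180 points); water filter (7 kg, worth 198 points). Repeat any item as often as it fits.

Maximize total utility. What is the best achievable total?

Density check — tent 180.00, rain jacket 51.67, first-aid kit 28.50 are the best per kg.
Best packing: 7×tent — 7 kg, 1260 total.

1260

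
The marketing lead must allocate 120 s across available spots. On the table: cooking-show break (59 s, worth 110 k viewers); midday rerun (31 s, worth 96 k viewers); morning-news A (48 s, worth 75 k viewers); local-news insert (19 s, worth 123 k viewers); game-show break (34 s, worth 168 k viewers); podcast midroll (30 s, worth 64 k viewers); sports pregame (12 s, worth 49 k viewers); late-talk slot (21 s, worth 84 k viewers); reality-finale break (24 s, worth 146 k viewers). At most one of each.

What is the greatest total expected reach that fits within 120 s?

Taking the top-ratio spots first gives local-news insert + game-show break + sports pregame + late-talk slot + reality-finale break for 570 (110 s).
Dropping late-talk slot frees 21 s; slotting in midday rerun (31 s) lifts the total to 582 at 120 s.
Runner-up local-news insert + game-show break + sports pregame + late-talk slot + reality-finale break tops out at 570.

582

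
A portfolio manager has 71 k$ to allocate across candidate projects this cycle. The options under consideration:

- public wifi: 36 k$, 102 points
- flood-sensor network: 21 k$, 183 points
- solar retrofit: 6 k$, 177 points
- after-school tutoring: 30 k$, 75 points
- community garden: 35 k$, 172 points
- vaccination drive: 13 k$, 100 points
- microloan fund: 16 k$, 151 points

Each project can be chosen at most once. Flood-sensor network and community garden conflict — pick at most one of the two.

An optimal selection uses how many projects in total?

4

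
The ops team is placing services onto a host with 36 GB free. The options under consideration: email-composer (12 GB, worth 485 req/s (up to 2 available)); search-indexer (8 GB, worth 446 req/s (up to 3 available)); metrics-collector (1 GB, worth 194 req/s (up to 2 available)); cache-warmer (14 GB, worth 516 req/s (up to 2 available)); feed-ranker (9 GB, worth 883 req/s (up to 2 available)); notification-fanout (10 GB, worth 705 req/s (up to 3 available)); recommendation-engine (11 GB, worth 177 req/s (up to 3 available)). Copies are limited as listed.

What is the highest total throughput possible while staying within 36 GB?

Taking the top-ratio services first gives 2×metrics-collector + 2×feed-ranker + notification-fanout for 2859 (30 GB).
Replace notification-fanout with 2×search-indexer: the trade gains 187 net, giving 3046 at 36 GB.

3046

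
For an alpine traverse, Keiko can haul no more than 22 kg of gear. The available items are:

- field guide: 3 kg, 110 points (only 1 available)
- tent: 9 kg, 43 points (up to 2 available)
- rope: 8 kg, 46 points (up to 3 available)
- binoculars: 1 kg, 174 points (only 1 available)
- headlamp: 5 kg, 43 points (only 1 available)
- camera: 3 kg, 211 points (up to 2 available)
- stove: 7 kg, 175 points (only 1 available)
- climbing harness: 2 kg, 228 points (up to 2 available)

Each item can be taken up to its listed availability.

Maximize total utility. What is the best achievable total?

1337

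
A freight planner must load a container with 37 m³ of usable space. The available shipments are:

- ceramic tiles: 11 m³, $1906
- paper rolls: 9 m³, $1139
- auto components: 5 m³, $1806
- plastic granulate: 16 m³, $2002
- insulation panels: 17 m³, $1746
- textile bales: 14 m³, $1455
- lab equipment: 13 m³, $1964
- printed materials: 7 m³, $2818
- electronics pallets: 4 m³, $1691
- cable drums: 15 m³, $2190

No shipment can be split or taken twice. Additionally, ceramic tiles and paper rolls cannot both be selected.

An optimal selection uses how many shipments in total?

4

Best achievable revenue is 8605.
ceramic tiles + printed materials + electronics pallets + cable drums hits 8605 at 37 m³.
All optima have 4 shipments.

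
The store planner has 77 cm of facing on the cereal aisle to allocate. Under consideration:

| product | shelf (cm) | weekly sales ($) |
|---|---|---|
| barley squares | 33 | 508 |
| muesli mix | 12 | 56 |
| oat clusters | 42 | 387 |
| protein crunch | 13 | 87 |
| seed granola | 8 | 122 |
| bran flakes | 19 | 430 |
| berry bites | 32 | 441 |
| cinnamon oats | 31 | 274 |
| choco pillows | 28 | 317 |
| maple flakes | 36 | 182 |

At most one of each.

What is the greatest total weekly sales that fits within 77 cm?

Best packing: barley squares + protein crunch + seed granola + bran flakes — 73 cm, 1147 total.

1147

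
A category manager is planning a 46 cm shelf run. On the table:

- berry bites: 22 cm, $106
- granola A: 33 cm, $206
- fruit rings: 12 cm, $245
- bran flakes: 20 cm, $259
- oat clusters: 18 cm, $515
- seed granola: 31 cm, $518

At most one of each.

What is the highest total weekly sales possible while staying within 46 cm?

774

Greedy by ratio would take fruit rings + oat clusters: 30 cm used, total 760.
The 12 cm tied up in fruit rings is better spent on bran flakes — total rises to 774 (38 cm).
The closest alternative, fruit rings + seed granola, reaches only 763.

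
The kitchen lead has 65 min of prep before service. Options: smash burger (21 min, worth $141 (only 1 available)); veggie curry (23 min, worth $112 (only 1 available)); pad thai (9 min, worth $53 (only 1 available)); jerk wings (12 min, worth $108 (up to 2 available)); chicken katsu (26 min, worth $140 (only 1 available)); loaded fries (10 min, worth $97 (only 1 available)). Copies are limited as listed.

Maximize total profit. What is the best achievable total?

507

Smash burger + pad thai + 2×jerk wings + loaded fries uses 64 of the 65 min and totals 507.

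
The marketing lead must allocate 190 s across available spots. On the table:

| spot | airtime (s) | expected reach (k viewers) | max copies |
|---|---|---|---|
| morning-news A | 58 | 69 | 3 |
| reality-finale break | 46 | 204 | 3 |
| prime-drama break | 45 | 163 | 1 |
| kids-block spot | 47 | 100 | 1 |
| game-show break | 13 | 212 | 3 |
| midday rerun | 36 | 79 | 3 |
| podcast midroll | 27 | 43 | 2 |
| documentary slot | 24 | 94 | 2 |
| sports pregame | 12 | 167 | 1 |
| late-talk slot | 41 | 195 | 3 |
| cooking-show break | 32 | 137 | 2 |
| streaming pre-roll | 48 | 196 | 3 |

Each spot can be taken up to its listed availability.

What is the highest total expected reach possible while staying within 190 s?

Filling by ratio: 3×game-show break + sports pregame + 3×late-talk slot for 1388, with 16 s left unused.
The 41 s tied up in late-talk slot is better spent on documentary slot + cooking-show break — total rises to 1424 (189 s).

1424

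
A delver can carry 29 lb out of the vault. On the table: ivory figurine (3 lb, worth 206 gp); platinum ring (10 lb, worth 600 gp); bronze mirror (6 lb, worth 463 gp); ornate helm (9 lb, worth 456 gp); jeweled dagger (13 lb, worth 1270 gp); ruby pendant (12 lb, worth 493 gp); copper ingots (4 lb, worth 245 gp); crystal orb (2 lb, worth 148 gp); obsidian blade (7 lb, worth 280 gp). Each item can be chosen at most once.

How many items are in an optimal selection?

Optimal total is 2333.
platinum ring + bronze mirror + jeweled dagger hits 2333 at 29 lb.
All optima have 3 items.

3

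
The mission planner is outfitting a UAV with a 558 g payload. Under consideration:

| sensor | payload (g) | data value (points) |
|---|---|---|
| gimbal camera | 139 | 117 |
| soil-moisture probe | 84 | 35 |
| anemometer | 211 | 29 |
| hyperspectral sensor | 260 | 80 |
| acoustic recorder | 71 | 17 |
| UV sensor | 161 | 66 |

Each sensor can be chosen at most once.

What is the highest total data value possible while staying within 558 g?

249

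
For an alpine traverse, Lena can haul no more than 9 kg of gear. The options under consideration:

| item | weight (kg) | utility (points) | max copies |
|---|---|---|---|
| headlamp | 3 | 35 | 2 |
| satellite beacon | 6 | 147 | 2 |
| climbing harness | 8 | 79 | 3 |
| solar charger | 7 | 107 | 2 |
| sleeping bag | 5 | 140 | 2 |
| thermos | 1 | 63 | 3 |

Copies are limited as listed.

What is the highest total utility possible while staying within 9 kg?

Density check — thermos 63.00, sleeping bag 28.00, satellite beacon 24.50 are the best per kg.
A density-first pass picks sleeping bag + 3×thermos — 329 at 8 kg.
Dropping sleeping bag frees 5 kg; slotting in satellite beacon (6 kg) lifts the total to 336 at 9 kg.
No other feasible combination exceeds 336.

336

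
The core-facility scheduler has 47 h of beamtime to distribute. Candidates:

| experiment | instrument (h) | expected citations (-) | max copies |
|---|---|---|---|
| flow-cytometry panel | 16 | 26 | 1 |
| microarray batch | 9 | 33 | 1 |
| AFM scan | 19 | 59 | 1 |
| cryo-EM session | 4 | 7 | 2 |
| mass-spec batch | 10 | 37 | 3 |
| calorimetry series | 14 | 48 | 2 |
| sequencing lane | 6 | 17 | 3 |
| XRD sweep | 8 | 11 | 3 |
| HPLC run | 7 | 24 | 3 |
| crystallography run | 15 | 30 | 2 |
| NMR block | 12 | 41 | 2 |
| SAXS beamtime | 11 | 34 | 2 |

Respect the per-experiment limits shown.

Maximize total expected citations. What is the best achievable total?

By expected citations per h: mass-spec batch 3.70, microarray batch 3.67, calorimetry series 3.43 lead.
Microarray batch + 3×mass-spec batch + HPLC run uses 46 of the 47 h and totals 168.

168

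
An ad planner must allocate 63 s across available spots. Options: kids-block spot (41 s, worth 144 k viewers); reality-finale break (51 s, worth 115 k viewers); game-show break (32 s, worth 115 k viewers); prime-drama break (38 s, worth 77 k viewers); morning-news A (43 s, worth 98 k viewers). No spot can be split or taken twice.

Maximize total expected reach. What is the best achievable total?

144

By expected reach per s: game-show break 3.59, kids-block spot 3.51, morning-news A 2.28 lead.
Filling by ratio: game-show break for 115, with 31 s left unused.
The 32 s tied up in game-show break is better spent on kids-block spot — total rises to 144 (41 s).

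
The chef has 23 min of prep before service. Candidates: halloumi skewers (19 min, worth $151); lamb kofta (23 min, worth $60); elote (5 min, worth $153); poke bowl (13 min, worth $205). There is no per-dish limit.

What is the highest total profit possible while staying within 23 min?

612

4×elote uses 20 of the 23 min and totals 612.
That's the maximum — no swap from here does better than 612.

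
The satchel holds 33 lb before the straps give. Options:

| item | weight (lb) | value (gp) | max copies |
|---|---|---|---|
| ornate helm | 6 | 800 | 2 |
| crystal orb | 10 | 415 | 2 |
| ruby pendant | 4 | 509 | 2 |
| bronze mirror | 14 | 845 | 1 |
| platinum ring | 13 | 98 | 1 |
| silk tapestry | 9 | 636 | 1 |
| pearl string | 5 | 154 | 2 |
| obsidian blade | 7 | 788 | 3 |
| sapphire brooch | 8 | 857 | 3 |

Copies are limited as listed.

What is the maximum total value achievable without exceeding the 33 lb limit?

Greedy by ratio would take 2×ornate helm + 2×ruby pendant + pearl string + obsidian blade: 32 lb used, total 3560.
The 13 lb tied up in 2×ruby pendant and pearl string is better spent on 2×obsidian blade — total rises to 3964 (33 lb).
No other feasible combination exceeds 3964.

3964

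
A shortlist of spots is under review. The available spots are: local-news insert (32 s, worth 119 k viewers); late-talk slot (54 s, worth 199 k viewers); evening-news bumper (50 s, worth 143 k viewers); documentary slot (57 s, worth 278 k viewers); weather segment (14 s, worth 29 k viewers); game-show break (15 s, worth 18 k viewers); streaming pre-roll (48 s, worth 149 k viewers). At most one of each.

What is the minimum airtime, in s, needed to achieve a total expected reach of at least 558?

Minimise s subject to total expected reach ≥ 558.
Taking local-news insert + late-talk slot + documentary slot gives 596 (≥ 558) for 143 s.
No combination under 143 s hits 558.

143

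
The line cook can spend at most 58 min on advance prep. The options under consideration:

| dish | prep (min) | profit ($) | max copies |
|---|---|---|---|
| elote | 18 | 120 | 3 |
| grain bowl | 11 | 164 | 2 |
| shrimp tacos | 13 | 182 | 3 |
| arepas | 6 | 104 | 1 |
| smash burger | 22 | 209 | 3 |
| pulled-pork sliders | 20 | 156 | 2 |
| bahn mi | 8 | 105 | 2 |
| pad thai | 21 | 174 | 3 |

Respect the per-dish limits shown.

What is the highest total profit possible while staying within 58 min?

824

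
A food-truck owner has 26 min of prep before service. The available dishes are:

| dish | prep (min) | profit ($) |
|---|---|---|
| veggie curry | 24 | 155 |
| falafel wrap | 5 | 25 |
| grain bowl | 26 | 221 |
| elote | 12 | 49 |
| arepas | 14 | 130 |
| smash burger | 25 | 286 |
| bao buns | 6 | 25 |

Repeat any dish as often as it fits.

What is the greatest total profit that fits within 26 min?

By profit per min: smash burger 11.44, arepas 9.29, grain bowl 8.50, veggie curry 6.46 lead.
Taking smash burger: 25 min used, 286 in profit.
No other feasible combination exceeds 286.

286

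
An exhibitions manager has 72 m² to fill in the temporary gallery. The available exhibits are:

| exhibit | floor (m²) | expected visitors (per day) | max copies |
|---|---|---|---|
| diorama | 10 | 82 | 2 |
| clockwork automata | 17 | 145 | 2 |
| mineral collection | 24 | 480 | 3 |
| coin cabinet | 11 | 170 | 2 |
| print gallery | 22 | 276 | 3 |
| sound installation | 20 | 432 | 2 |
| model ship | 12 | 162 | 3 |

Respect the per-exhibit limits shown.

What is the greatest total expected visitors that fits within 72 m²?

Filling by ratio: mineral collection + 2×sound installation for 1344, with 8 m² left unused.
Replace 2×sound installation with 2×mineral collection: the trade gains 96 net, giving 1440 at 72 m².
No other feasible combination exceeds 1440.

1440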